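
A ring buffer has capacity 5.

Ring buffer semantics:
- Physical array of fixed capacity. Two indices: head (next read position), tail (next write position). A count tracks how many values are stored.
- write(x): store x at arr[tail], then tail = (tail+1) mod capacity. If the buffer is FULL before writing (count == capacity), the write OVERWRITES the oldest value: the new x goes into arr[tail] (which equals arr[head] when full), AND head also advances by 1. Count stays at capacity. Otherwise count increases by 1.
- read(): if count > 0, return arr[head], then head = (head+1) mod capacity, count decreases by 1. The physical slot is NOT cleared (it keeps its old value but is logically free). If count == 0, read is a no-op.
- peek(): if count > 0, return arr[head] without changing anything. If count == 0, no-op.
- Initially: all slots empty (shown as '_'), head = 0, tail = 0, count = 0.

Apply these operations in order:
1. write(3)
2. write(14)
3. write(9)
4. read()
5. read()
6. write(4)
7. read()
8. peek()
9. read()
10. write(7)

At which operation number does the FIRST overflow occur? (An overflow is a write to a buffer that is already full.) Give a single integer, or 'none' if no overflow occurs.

Answer: none

Derivation:
After op 1 (write(3)): arr=[3 _ _ _ _] head=0 tail=1 count=1
After op 2 (write(14)): arr=[3 14 _ _ _] head=0 tail=2 count=2
After op 3 (write(9)): arr=[3 14 9 _ _] head=0 tail=3 count=3
After op 4 (read()): arr=[3 14 9 _ _] head=1 tail=3 count=2
After op 5 (read()): arr=[3 14 9 _ _] head=2 tail=3 count=1
After op 6 (write(4)): arr=[3 14 9 4 _] head=2 tail=4 count=2
After op 7 (read()): arr=[3 14 9 4 _] head=3 tail=4 count=1
After op 8 (peek()): arr=[3 14 9 4 _] head=3 tail=4 count=1
After op 9 (read()): arr=[3 14 9 4 _] head=4 tail=4 count=0
After op 10 (write(7)): arr=[3 14 9 4 7] head=4 tail=0 count=1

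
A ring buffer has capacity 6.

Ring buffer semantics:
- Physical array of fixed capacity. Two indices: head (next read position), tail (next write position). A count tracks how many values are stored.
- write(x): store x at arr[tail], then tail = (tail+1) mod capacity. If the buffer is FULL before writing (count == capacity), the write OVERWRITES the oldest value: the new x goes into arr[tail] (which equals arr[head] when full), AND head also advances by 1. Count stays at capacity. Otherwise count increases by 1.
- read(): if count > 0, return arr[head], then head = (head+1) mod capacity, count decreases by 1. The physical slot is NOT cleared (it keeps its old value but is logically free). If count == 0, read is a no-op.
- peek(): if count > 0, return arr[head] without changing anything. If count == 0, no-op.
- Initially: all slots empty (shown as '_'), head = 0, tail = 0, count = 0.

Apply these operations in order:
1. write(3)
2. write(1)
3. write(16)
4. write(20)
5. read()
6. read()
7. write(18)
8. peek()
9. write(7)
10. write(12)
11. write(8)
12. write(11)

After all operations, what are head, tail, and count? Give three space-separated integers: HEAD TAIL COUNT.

After op 1 (write(3)): arr=[3 _ _ _ _ _] head=0 tail=1 count=1
After op 2 (write(1)): arr=[3 1 _ _ _ _] head=0 tail=2 count=2
After op 3 (write(16)): arr=[3 1 16 _ _ _] head=0 tail=3 count=3
After op 4 (write(20)): arr=[3 1 16 20 _ _] head=0 tail=4 count=4
After op 5 (read()): arr=[3 1 16 20 _ _] head=1 tail=4 count=3
After op 6 (read()): arr=[3 1 16 20 _ _] head=2 tail=4 count=2
After op 7 (write(18)): arr=[3 1 16 20 18 _] head=2 tail=5 count=3
After op 8 (peek()): arr=[3 1 16 20 18 _] head=2 tail=5 count=3
After op 9 (write(7)): arr=[3 1 16 20 18 7] head=2 tail=0 count=4
After op 10 (write(12)): arr=[12 1 16 20 18 7] head=2 tail=1 count=5
After op 11 (write(8)): arr=[12 8 16 20 18 7] head=2 tail=2 count=6
After op 12 (write(11)): arr=[12 8 11 20 18 7] head=3 tail=3 count=6

Answer: 3 3 6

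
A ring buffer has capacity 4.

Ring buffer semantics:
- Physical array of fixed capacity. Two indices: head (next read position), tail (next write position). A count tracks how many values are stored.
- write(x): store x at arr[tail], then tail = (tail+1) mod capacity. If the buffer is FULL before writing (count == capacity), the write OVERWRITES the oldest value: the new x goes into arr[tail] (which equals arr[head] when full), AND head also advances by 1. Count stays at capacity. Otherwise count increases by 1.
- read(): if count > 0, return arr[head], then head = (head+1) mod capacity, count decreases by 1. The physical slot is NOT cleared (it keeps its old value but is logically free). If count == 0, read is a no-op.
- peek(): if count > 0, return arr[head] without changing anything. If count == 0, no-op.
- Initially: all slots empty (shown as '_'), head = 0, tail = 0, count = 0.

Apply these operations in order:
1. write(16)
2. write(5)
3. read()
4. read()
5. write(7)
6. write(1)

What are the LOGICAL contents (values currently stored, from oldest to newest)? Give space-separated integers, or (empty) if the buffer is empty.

After op 1 (write(16)): arr=[16 _ _ _] head=0 tail=1 count=1
After op 2 (write(5)): arr=[16 5 _ _] head=0 tail=2 count=2
After op 3 (read()): arr=[16 5 _ _] head=1 tail=2 count=1
After op 4 (read()): arr=[16 5 _ _] head=2 tail=2 count=0
After op 5 (write(7)): arr=[16 5 7 _] head=2 tail=3 count=1
After op 6 (write(1)): arr=[16 5 7 1] head=2 tail=0 count=2

Answer: 7 1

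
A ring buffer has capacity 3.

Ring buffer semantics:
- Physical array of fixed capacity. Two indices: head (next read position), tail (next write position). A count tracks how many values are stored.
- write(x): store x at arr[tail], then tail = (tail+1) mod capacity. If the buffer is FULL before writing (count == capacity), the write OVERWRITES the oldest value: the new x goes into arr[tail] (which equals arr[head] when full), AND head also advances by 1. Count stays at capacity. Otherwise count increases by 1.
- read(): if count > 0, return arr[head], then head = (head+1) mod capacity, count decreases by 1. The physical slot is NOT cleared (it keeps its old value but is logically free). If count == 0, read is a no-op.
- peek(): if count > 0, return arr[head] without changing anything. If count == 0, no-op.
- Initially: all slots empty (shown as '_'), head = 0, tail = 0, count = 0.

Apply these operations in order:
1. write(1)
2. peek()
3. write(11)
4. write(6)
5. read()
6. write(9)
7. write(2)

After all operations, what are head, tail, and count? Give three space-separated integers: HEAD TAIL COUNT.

After op 1 (write(1)): arr=[1 _ _] head=0 tail=1 count=1
After op 2 (peek()): arr=[1 _ _] head=0 tail=1 count=1
After op 3 (write(11)): arr=[1 11 _] head=0 tail=2 count=2
After op 4 (write(6)): arr=[1 11 6] head=0 tail=0 count=3
After op 5 (read()): arr=[1 11 6] head=1 tail=0 count=2
After op 6 (write(9)): arr=[9 11 6] head=1 tail=1 count=3
After op 7 (write(2)): arr=[9 2 6] head=2 tail=2 count=3

Answer: 2 2 3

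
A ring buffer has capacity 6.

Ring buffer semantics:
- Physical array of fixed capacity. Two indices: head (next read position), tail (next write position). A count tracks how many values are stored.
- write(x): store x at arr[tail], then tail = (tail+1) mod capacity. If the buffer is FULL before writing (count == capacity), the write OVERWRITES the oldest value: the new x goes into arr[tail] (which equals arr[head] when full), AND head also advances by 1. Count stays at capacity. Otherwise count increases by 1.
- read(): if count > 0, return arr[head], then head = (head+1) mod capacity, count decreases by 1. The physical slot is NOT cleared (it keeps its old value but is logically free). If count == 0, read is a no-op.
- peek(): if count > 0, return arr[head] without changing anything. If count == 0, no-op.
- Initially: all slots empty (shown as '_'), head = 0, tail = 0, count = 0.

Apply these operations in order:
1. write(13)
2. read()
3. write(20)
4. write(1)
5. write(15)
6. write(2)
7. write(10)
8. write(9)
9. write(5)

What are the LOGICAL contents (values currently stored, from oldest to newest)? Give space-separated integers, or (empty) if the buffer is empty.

Answer: 1 15 2 10 9 5

Derivation:
After op 1 (write(13)): arr=[13 _ _ _ _ _] head=0 tail=1 count=1
After op 2 (read()): arr=[13 _ _ _ _ _] head=1 tail=1 count=0
After op 3 (write(20)): arr=[13 20 _ _ _ _] head=1 tail=2 count=1
After op 4 (write(1)): arr=[13 20 1 _ _ _] head=1 tail=3 count=2
After op 5 (write(15)): arr=[13 20 1 15 _ _] head=1 tail=4 count=3
After op 6 (write(2)): arr=[13 20 1 15 2 _] head=1 tail=5 count=4
After op 7 (write(10)): arr=[13 20 1 15 2 10] head=1 tail=0 count=5
After op 8 (write(9)): arr=[9 20 1 15 2 10] head=1 tail=1 count=6
After op 9 (write(5)): arr=[9 5 1 15 2 10] head=2 tail=2 count=6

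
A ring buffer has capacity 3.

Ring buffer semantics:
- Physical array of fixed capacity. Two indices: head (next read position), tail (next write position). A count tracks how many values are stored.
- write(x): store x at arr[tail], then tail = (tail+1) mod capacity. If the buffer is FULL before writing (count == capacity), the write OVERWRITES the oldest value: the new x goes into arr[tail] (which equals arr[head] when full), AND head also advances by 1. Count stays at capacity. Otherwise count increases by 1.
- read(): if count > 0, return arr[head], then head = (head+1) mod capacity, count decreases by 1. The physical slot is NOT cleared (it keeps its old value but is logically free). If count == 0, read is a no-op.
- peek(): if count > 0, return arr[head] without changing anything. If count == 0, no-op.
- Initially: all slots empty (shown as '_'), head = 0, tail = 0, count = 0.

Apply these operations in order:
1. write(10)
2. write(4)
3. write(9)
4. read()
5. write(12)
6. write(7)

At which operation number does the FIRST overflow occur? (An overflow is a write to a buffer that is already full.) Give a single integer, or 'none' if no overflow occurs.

Answer: 6

Derivation:
After op 1 (write(10)): arr=[10 _ _] head=0 tail=1 count=1
After op 2 (write(4)): arr=[10 4 _] head=0 tail=2 count=2
After op 3 (write(9)): arr=[10 4 9] head=0 tail=0 count=3
After op 4 (read()): arr=[10 4 9] head=1 tail=0 count=2
After op 5 (write(12)): arr=[12 4 9] head=1 tail=1 count=3
After op 6 (write(7)): arr=[12 7 9] head=2 tail=2 count=3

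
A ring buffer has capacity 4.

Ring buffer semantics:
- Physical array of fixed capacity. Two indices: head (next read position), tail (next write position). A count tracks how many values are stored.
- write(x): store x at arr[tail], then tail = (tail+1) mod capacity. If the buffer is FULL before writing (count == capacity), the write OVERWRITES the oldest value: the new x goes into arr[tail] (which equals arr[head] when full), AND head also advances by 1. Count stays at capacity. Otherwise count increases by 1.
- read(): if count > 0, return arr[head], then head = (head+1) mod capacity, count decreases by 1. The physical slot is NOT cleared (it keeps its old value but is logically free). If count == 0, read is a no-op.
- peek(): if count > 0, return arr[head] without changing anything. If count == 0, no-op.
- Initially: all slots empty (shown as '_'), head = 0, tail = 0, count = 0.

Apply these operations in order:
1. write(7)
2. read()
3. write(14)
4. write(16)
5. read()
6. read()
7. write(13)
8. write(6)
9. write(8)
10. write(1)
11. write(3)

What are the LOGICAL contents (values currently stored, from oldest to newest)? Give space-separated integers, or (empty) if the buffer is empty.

Answer: 6 8 1 3

Derivation:
After op 1 (write(7)): arr=[7 _ _ _] head=0 tail=1 count=1
After op 2 (read()): arr=[7 _ _ _] head=1 tail=1 count=0
After op 3 (write(14)): arr=[7 14 _ _] head=1 tail=2 count=1
After op 4 (write(16)): arr=[7 14 16 _] head=1 tail=3 count=2
After op 5 (read()): arr=[7 14 16 _] head=2 tail=3 count=1
After op 6 (read()): arr=[7 14 16 _] head=3 tail=3 count=0
After op 7 (write(13)): arr=[7 14 16 13] head=3 tail=0 count=1
After op 8 (write(6)): arr=[6 14 16 13] head=3 tail=1 count=2
After op 9 (write(8)): arr=[6 8 16 13] head=3 tail=2 count=3
After op 10 (write(1)): arr=[6 8 1 13] head=3 tail=3 count=4
After op 11 (write(3)): arr=[6 8 1 3] head=0 tail=0 count=4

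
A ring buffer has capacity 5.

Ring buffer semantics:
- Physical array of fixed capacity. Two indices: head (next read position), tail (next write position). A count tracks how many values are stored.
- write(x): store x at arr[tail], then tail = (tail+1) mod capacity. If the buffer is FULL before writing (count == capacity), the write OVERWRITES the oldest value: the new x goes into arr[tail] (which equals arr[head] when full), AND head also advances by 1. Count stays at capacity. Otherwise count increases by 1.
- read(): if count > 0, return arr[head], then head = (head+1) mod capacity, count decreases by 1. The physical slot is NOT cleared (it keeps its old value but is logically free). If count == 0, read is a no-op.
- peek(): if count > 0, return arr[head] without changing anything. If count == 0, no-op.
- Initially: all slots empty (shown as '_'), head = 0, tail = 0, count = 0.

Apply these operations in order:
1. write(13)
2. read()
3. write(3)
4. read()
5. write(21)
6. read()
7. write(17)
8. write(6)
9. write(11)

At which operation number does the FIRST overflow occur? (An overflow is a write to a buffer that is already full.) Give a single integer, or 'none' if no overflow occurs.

After op 1 (write(13)): arr=[13 _ _ _ _] head=0 tail=1 count=1
After op 2 (read()): arr=[13 _ _ _ _] head=1 tail=1 count=0
After op 3 (write(3)): arr=[13 3 _ _ _] head=1 tail=2 count=1
After op 4 (read()): arr=[13 3 _ _ _] head=2 tail=2 count=0
After op 5 (write(21)): arr=[13 3 21 _ _] head=2 tail=3 count=1
After op 6 (read()): arr=[13 3 21 _ _] head=3 tail=3 count=0
After op 7 (write(17)): arr=[13 3 21 17 _] head=3 tail=4 count=1
After op 8 (write(6)): arr=[13 3 21 17 6] head=3 tail=0 count=2
After op 9 (write(11)): arr=[11 3 21 17 6] head=3 tail=1 count=3

Answer: none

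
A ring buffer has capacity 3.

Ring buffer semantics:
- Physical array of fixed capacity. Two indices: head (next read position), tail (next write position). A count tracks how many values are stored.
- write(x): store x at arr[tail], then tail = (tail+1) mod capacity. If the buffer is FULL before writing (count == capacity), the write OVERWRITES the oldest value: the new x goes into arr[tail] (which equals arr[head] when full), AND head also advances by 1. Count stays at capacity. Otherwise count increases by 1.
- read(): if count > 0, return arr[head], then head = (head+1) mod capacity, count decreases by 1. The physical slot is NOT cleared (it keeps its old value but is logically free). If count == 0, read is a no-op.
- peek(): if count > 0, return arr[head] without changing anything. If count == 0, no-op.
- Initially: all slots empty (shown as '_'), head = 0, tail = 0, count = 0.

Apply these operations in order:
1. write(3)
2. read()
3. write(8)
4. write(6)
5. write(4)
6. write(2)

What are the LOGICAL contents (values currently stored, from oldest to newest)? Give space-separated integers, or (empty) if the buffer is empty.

Answer: 6 4 2

Derivation:
After op 1 (write(3)): arr=[3 _ _] head=0 tail=1 count=1
After op 2 (read()): arr=[3 _ _] head=1 tail=1 count=0
After op 3 (write(8)): arr=[3 8 _] head=1 tail=2 count=1
After op 4 (write(6)): arr=[3 8 6] head=1 tail=0 count=2
After op 5 (write(4)): arr=[4 8 6] head=1 tail=1 count=3
After op 6 (write(2)): arr=[4 2 6] head=2 tail=2 count=3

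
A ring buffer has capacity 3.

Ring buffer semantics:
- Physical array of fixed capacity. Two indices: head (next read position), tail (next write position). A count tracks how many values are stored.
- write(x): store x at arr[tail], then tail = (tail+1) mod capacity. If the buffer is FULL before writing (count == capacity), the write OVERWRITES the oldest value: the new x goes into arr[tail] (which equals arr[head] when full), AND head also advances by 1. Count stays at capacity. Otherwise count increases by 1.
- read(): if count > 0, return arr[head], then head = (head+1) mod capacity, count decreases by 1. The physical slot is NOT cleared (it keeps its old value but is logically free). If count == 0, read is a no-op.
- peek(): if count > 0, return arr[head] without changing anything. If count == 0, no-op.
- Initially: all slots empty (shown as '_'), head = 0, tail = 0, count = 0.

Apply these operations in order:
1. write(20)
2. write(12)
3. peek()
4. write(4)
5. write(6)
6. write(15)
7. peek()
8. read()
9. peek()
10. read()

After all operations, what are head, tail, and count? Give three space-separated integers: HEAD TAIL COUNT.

After op 1 (write(20)): arr=[20 _ _] head=0 tail=1 count=1
After op 2 (write(12)): arr=[20 12 _] head=0 tail=2 count=2
After op 3 (peek()): arr=[20 12 _] head=0 tail=2 count=2
After op 4 (write(4)): arr=[20 12 4] head=0 tail=0 count=3
After op 5 (write(6)): arr=[6 12 4] head=1 tail=1 count=3
After op 6 (write(15)): arr=[6 15 4] head=2 tail=2 count=3
After op 7 (peek()): arr=[6 15 4] head=2 tail=2 count=3
After op 8 (read()): arr=[6 15 4] head=0 tail=2 count=2
After op 9 (peek()): arr=[6 15 4] head=0 tail=2 count=2
After op 10 (read()): arr=[6 15 4] head=1 tail=2 count=1

Answer: 1 2 1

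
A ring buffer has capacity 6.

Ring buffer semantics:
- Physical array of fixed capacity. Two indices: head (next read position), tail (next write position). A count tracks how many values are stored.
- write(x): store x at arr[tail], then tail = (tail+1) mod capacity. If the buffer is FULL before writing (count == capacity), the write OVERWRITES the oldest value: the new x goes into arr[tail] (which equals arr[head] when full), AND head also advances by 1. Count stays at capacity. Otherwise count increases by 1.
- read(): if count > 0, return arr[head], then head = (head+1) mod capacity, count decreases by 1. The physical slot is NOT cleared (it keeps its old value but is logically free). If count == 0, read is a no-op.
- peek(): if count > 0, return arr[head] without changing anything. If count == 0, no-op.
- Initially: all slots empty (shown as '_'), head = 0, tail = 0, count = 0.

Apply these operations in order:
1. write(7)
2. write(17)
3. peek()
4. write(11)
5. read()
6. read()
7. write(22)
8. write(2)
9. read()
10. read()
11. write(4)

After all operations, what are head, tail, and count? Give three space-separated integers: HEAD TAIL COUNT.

After op 1 (write(7)): arr=[7 _ _ _ _ _] head=0 tail=1 count=1
After op 2 (write(17)): arr=[7 17 _ _ _ _] head=0 tail=2 count=2
After op 3 (peek()): arr=[7 17 _ _ _ _] head=0 tail=2 count=2
After op 4 (write(11)): arr=[7 17 11 _ _ _] head=0 tail=3 count=3
After op 5 (read()): arr=[7 17 11 _ _ _] head=1 tail=3 count=2
After op 6 (read()): arr=[7 17 11 _ _ _] head=2 tail=3 count=1
After op 7 (write(22)): arr=[7 17 11 22 _ _] head=2 tail=4 count=2
After op 8 (write(2)): arr=[7 17 11 22 2 _] head=2 tail=5 count=3
After op 9 (read()): arr=[7 17 11 22 2 _] head=3 tail=5 count=2
After op 10 (read()): arr=[7 17 11 22 2 _] head=4 tail=5 count=1
After op 11 (write(4)): arr=[7 17 11 22 2 4] head=4 tail=0 count=2

Answer: 4 0 2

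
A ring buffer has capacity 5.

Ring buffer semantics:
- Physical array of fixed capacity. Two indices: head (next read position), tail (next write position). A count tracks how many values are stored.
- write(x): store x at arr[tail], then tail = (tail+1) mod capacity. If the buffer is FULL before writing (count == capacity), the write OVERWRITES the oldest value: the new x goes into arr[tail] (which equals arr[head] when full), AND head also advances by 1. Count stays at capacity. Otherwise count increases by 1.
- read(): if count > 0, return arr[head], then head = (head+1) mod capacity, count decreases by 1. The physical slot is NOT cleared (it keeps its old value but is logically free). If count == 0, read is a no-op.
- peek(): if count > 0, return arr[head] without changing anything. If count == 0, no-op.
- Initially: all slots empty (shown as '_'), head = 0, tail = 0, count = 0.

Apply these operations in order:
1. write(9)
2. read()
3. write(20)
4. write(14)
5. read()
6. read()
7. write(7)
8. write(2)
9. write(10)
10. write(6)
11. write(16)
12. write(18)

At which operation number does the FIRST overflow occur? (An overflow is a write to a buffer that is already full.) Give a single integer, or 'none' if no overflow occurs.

Answer: 12

Derivation:
After op 1 (write(9)): arr=[9 _ _ _ _] head=0 tail=1 count=1
After op 2 (read()): arr=[9 _ _ _ _] head=1 tail=1 count=0
After op 3 (write(20)): arr=[9 20 _ _ _] head=1 tail=2 count=1
After op 4 (write(14)): arr=[9 20 14 _ _] head=1 tail=3 count=2
After op 5 (read()): arr=[9 20 14 _ _] head=2 tail=3 count=1
After op 6 (read()): arr=[9 20 14 _ _] head=3 tail=3 count=0
After op 7 (write(7)): arr=[9 20 14 7 _] head=3 tail=4 count=1
After op 8 (write(2)): arr=[9 20 14 7 2] head=3 tail=0 count=2
After op 9 (write(10)): arr=[10 20 14 7 2] head=3 tail=1 count=3
After op 10 (write(6)): arr=[10 6 14 7 2] head=3 tail=2 count=4
After op 11 (write(16)): arr=[10 6 16 7 2] head=3 tail=3 count=5
After op 12 (write(18)): arr=[10 6 16 18 2] head=4 tail=4 count=5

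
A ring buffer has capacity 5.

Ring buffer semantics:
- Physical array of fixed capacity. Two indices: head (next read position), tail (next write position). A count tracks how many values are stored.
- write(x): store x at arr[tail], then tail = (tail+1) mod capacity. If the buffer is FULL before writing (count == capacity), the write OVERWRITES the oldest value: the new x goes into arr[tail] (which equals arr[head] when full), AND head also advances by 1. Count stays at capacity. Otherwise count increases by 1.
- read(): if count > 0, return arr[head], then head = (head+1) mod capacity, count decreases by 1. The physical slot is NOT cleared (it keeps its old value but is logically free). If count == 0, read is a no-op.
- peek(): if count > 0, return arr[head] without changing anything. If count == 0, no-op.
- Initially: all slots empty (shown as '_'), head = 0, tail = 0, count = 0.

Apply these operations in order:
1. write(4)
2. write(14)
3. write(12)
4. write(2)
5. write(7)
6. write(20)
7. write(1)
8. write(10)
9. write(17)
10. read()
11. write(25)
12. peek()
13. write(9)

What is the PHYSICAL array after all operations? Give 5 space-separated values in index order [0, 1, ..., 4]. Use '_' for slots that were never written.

After op 1 (write(4)): arr=[4 _ _ _ _] head=0 tail=1 count=1
After op 2 (write(14)): arr=[4 14 _ _ _] head=0 tail=2 count=2
After op 3 (write(12)): arr=[4 14 12 _ _] head=0 tail=3 count=3
After op 4 (write(2)): arr=[4 14 12 2 _] head=0 tail=4 count=4
After op 5 (write(7)): arr=[4 14 12 2 7] head=0 tail=0 count=5
After op 6 (write(20)): arr=[20 14 12 2 7] head=1 tail=1 count=5
After op 7 (write(1)): arr=[20 1 12 2 7] head=2 tail=2 count=5
After op 8 (write(10)): arr=[20 1 10 2 7] head=3 tail=3 count=5
After op 9 (write(17)): arr=[20 1 10 17 7] head=4 tail=4 count=5
After op 10 (read()): arr=[20 1 10 17 7] head=0 tail=4 count=4
After op 11 (write(25)): arr=[20 1 10 17 25] head=0 tail=0 count=5
After op 12 (peek()): arr=[20 1 10 17 25] head=0 tail=0 count=5
After op 13 (write(9)): arr=[9 1 10 17 25] head=1 tail=1 count=5

Answer: 9 1 10 17 25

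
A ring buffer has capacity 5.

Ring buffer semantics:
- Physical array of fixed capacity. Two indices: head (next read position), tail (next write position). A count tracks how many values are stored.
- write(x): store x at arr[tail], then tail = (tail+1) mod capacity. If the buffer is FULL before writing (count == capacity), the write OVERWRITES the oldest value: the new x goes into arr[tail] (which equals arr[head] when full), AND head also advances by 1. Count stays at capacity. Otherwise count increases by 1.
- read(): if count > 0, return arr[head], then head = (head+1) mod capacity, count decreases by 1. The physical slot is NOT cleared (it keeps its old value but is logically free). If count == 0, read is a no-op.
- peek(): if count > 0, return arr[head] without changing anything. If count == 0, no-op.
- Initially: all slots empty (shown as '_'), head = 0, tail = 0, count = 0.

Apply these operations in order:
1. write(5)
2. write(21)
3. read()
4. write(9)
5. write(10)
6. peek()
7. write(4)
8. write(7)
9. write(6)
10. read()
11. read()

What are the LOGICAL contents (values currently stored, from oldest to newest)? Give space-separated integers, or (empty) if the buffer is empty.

Answer: 4 7 6

Derivation:
After op 1 (write(5)): arr=[5 _ _ _ _] head=0 tail=1 count=1
After op 2 (write(21)): arr=[5 21 _ _ _] head=0 tail=2 count=2
After op 3 (read()): arr=[5 21 _ _ _] head=1 tail=2 count=1
After op 4 (write(9)): arr=[5 21 9 _ _] head=1 tail=3 count=2
After op 5 (write(10)): arr=[5 21 9 10 _] head=1 tail=4 count=3
After op 6 (peek()): arr=[5 21 9 10 _] head=1 tail=4 count=3
After op 7 (write(4)): arr=[5 21 9 10 4] head=1 tail=0 count=4
After op 8 (write(7)): arr=[7 21 9 10 4] head=1 tail=1 count=5
After op 9 (write(6)): arr=[7 6 9 10 4] head=2 tail=2 count=5
After op 10 (read()): arr=[7 6 9 10 4] head=3 tail=2 count=4
After op 11 (read()): arr=[7 6 9 10 4] head=4 tail=2 count=3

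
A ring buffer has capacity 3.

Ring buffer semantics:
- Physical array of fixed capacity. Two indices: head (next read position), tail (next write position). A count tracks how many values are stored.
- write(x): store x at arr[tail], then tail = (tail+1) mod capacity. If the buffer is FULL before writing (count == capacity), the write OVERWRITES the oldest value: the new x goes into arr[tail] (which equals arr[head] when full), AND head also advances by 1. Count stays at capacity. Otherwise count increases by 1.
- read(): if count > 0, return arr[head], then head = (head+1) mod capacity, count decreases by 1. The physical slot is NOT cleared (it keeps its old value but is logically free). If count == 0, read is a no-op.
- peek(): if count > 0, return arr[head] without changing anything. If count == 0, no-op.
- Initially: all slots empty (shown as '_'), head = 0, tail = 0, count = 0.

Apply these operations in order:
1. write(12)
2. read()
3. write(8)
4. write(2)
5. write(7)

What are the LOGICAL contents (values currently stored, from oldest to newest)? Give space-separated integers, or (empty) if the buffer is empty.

After op 1 (write(12)): arr=[12 _ _] head=0 tail=1 count=1
After op 2 (read()): arr=[12 _ _] head=1 tail=1 count=0
After op 3 (write(8)): arr=[12 8 _] head=1 tail=2 count=1
After op 4 (write(2)): arr=[12 8 2] head=1 tail=0 count=2
After op 5 (write(7)): arr=[7 8 2] head=1 tail=1 count=3

Answer: 8 2 7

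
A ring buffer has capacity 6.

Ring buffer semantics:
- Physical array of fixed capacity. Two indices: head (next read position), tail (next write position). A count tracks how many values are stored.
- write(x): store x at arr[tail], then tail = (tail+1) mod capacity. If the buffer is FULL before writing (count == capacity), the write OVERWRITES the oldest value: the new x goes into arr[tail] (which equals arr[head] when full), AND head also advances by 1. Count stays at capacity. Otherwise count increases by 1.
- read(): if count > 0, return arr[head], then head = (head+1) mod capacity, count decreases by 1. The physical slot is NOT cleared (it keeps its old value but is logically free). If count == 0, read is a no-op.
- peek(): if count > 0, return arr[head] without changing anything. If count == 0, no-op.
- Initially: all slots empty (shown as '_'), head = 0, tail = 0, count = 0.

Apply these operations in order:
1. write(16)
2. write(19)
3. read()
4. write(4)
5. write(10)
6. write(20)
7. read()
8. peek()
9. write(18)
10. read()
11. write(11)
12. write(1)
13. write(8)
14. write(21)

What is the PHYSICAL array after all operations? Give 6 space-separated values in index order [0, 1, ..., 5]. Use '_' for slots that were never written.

After op 1 (write(16)): arr=[16 _ _ _ _ _] head=0 tail=1 count=1
After op 2 (write(19)): arr=[16 19 _ _ _ _] head=0 tail=2 count=2
After op 3 (read()): arr=[16 19 _ _ _ _] head=1 tail=2 count=1
After op 4 (write(4)): arr=[16 19 4 _ _ _] head=1 tail=3 count=2
After op 5 (write(10)): arr=[16 19 4 10 _ _] head=1 tail=4 count=3
After op 6 (write(20)): arr=[16 19 4 10 20 _] head=1 tail=5 count=4
After op 7 (read()): arr=[16 19 4 10 20 _] head=2 tail=5 count=3
After op 8 (peek()): arr=[16 19 4 10 20 _] head=2 tail=5 count=3
After op 9 (write(18)): arr=[16 19 4 10 20 18] head=2 tail=0 count=4
After op 10 (read()): arr=[16 19 4 10 20 18] head=3 tail=0 count=3
After op 11 (write(11)): arr=[11 19 4 10 20 18] head=3 tail=1 count=4
After op 12 (write(1)): arr=[11 1 4 10 20 18] head=3 tail=2 count=5
After op 13 (write(8)): arr=[11 1 8 10 20 18] head=3 tail=3 count=6
After op 14 (write(21)): arr=[11 1 8 21 20 18] head=4 tail=4 count=6

Answer: 11 1 8 21 20 18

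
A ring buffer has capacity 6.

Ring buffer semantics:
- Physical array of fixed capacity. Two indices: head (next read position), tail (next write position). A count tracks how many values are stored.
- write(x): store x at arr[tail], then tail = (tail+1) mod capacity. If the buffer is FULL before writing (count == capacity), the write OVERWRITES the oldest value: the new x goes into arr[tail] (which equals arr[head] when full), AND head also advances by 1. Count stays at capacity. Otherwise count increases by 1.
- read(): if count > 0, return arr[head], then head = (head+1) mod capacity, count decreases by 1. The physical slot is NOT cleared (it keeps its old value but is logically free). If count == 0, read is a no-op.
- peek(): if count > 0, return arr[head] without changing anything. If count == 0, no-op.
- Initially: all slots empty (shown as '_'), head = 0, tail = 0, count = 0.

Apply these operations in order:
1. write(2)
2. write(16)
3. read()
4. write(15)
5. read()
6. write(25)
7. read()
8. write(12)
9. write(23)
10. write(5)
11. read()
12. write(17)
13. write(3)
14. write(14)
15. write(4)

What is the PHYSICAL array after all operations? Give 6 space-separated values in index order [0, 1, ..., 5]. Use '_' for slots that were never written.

After op 1 (write(2)): arr=[2 _ _ _ _ _] head=0 tail=1 count=1
After op 2 (write(16)): arr=[2 16 _ _ _ _] head=0 tail=2 count=2
After op 3 (read()): arr=[2 16 _ _ _ _] head=1 tail=2 count=1
After op 4 (write(15)): arr=[2 16 15 _ _ _] head=1 tail=3 count=2
After op 5 (read()): arr=[2 16 15 _ _ _] head=2 tail=3 count=1
After op 6 (write(25)): arr=[2 16 15 25 _ _] head=2 tail=4 count=2
After op 7 (read()): arr=[2 16 15 25 _ _] head=3 tail=4 count=1
After op 8 (write(12)): arr=[2 16 15 25 12 _] head=3 tail=5 count=2
After op 9 (write(23)): arr=[2 16 15 25 12 23] head=3 tail=0 count=3
After op 10 (write(5)): arr=[5 16 15 25 12 23] head=3 tail=1 count=4
After op 11 (read()): arr=[5 16 15 25 12 23] head=4 tail=1 count=3
After op 12 (write(17)): arr=[5 17 15 25 12 23] head=4 tail=2 count=4
After op 13 (write(3)): arr=[5 17 3 25 12 23] head=4 tail=3 count=5
After op 14 (write(14)): arr=[5 17 3 14 12 23] head=4 tail=4 count=6
After op 15 (write(4)): arr=[5 17 3 14 4 23] head=5 tail=5 count=6

Answer: 5 17 3 14 4 23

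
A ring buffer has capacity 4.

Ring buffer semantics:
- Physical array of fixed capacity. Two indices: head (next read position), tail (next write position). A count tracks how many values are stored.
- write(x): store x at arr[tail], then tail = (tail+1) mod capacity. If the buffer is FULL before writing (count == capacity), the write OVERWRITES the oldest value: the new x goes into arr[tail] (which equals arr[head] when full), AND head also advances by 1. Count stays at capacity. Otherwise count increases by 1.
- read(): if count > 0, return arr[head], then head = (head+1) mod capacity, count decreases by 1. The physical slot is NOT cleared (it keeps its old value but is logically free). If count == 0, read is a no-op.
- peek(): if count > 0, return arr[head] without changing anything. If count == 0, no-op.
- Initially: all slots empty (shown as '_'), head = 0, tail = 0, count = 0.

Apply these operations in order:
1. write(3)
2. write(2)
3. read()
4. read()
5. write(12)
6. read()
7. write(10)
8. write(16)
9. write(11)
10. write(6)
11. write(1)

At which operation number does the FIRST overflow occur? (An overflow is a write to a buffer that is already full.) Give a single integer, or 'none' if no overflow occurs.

Answer: 11

Derivation:
After op 1 (write(3)): arr=[3 _ _ _] head=0 tail=1 count=1
After op 2 (write(2)): arr=[3 2 _ _] head=0 tail=2 count=2
After op 3 (read()): arr=[3 2 _ _] head=1 tail=2 count=1
After op 4 (read()): arr=[3 2 _ _] head=2 tail=2 count=0
After op 5 (write(12)): arr=[3 2 12 _] head=2 tail=3 count=1
After op 6 (read()): arr=[3 2 12 _] head=3 tail=3 count=0
After op 7 (write(10)): arr=[3 2 12 10] head=3 tail=0 count=1
After op 8 (write(16)): arr=[16 2 12 10] head=3 tail=1 count=2
After op 9 (write(11)): arr=[16 11 12 10] head=3 tail=2 count=3
After op 10 (write(6)): arr=[16 11 6 10] head=3 tail=3 count=4
After op 11 (write(1)): arr=[16 11 6 1] head=0 tail=0 count=4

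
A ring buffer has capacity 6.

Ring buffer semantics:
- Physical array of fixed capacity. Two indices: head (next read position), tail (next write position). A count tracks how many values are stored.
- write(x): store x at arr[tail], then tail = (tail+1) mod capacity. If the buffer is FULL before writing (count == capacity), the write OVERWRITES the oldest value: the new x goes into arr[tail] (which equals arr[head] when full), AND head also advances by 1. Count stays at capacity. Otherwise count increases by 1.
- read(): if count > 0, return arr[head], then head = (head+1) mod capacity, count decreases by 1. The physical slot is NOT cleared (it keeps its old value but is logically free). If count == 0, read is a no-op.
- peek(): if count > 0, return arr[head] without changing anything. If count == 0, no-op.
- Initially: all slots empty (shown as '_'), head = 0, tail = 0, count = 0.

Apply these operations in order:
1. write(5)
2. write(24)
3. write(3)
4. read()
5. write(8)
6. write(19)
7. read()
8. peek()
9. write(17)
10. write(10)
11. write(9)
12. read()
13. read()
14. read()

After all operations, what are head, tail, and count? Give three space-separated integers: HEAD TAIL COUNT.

Answer: 5 2 3

Derivation:
After op 1 (write(5)): arr=[5 _ _ _ _ _] head=0 tail=1 count=1
After op 2 (write(24)): arr=[5 24 _ _ _ _] head=0 tail=2 count=2
After op 3 (write(3)): arr=[5 24 3 _ _ _] head=0 tail=3 count=3
After op 4 (read()): arr=[5 24 3 _ _ _] head=1 tail=3 count=2
After op 5 (write(8)): arr=[5 24 3 8 _ _] head=1 tail=4 count=3
After op 6 (write(19)): arr=[5 24 3 8 19 _] head=1 tail=5 count=4
After op 7 (read()): arr=[5 24 3 8 19 _] head=2 tail=5 count=3
After op 8 (peek()): arr=[5 24 3 8 19 _] head=2 tail=5 count=3
After op 9 (write(17)): arr=[5 24 3 8 19 17] head=2 tail=0 count=4
After op 10 (write(10)): arr=[10 24 3 8 19 17] head=2 tail=1 count=5
After op 11 (write(9)): arr=[10 9 3 8 19 17] head=2 tail=2 count=6
After op 12 (read()): arr=[10 9 3 8 19 17] head=3 tail=2 count=5
After op 13 (read()): arr=[10 9 3 8 19 17] head=4 tail=2 count=4
After op 14 (read()): arr=[10 9 3 8 19 17] head=5 tail=2 count=3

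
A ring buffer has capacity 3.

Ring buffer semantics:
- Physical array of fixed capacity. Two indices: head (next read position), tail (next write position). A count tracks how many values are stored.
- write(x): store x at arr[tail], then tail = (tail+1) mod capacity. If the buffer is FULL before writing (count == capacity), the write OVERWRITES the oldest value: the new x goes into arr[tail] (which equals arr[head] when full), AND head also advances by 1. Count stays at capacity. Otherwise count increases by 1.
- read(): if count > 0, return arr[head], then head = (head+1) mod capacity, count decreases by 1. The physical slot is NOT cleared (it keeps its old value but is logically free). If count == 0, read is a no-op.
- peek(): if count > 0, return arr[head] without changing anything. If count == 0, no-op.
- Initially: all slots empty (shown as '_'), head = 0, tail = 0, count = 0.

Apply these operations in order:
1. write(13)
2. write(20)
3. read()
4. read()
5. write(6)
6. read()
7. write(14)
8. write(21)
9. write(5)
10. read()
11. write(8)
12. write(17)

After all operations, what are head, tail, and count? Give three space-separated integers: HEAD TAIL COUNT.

Answer: 2 2 3

Derivation:
After op 1 (write(13)): arr=[13 _ _] head=0 tail=1 count=1
After op 2 (write(20)): arr=[13 20 _] head=0 tail=2 count=2
After op 3 (read()): arr=[13 20 _] head=1 tail=2 count=1
After op 4 (read()): arr=[13 20 _] head=2 tail=2 count=0
After op 5 (write(6)): arr=[13 20 6] head=2 tail=0 count=1
After op 6 (read()): arr=[13 20 6] head=0 tail=0 count=0
After op 7 (write(14)): arr=[14 20 6] head=0 tail=1 count=1
After op 8 (write(21)): arr=[14 21 6] head=0 tail=2 count=2
After op 9 (write(5)): arr=[14 21 5] head=0 tail=0 count=3
After op 10 (read()): arr=[14 21 5] head=1 tail=0 count=2
After op 11 (write(8)): arr=[8 21 5] head=1 tail=1 count=3
After op 12 (write(17)): arr=[8 17 5] head=2 tail=2 count=3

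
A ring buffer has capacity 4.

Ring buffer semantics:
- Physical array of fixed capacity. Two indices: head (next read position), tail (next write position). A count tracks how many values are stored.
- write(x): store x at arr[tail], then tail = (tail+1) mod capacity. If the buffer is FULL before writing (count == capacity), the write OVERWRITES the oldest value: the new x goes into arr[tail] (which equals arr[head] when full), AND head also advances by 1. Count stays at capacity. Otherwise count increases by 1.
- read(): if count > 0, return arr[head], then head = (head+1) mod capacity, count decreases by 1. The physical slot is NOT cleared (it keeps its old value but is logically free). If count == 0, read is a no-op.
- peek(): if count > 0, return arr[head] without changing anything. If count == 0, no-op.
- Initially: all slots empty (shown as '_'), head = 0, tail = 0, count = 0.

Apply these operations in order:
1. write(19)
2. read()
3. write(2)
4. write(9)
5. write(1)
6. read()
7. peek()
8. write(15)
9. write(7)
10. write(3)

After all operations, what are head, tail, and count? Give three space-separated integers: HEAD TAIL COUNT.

After op 1 (write(19)): arr=[19 _ _ _] head=0 tail=1 count=1
After op 2 (read()): arr=[19 _ _ _] head=1 tail=1 count=0
After op 3 (write(2)): arr=[19 2 _ _] head=1 tail=2 count=1
After op 4 (write(9)): arr=[19 2 9 _] head=1 tail=3 count=2
After op 5 (write(1)): arr=[19 2 9 1] head=1 tail=0 count=3
After op 6 (read()): arr=[19 2 9 1] head=2 tail=0 count=2
After op 7 (peek()): arr=[19 2 9 1] head=2 tail=0 count=2
After op 8 (write(15)): arr=[15 2 9 1] head=2 tail=1 count=3
After op 9 (write(7)): arr=[15 7 9 1] head=2 tail=2 count=4
After op 10 (write(3)): arr=[15 7 3 1] head=3 tail=3 count=4

Answer: 3 3 4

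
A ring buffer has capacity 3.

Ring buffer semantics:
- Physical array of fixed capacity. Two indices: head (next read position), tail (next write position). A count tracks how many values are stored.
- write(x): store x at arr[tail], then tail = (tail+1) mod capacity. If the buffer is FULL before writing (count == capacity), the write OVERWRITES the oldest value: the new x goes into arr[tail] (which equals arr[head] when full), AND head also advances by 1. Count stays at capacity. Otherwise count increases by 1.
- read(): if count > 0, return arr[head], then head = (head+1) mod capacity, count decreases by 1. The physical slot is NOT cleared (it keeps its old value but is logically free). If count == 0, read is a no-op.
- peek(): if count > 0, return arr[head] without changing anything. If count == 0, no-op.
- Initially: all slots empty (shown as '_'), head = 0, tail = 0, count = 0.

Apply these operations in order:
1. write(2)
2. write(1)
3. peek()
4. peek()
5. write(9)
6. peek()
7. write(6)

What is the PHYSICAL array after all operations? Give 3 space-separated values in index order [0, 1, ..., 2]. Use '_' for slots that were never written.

Answer: 6 1 9

Derivation:
After op 1 (write(2)): arr=[2 _ _] head=0 tail=1 count=1
After op 2 (write(1)): arr=[2 1 _] head=0 tail=2 count=2
After op 3 (peek()): arr=[2 1 _] head=0 tail=2 count=2
After op 4 (peek()): arr=[2 1 _] head=0 tail=2 count=2
After op 5 (write(9)): arr=[2 1 9] head=0 tail=0 count=3
After op 6 (peek()): arr=[2 1 9] head=0 tail=0 count=3
After op 7 (write(6)): arr=[6 1 9] head=1 tail=1 count=3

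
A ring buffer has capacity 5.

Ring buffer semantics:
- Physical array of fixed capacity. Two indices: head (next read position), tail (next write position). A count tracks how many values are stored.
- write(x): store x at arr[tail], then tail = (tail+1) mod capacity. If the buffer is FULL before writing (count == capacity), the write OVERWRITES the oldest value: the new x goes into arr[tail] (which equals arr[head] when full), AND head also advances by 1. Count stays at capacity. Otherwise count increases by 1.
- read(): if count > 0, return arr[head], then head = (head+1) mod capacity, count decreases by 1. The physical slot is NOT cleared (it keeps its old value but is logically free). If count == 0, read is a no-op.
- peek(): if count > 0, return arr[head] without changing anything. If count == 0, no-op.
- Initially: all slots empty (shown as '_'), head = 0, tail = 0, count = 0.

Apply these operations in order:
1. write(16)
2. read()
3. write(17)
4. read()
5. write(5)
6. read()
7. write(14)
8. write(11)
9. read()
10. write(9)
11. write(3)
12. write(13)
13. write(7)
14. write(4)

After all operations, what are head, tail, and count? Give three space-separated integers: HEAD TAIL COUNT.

After op 1 (write(16)): arr=[16 _ _ _ _] head=0 tail=1 count=1
After op 2 (read()): arr=[16 _ _ _ _] head=1 tail=1 count=0
After op 3 (write(17)): arr=[16 17 _ _ _] head=1 tail=2 count=1
After op 4 (read()): arr=[16 17 _ _ _] head=2 tail=2 count=0
After op 5 (write(5)): arr=[16 17 5 _ _] head=2 tail=3 count=1
After op 6 (read()): arr=[16 17 5 _ _] head=3 tail=3 count=0
After op 7 (write(14)): arr=[16 17 5 14 _] head=3 tail=4 count=1
After op 8 (write(11)): arr=[16 17 5 14 11] head=3 tail=0 count=2
After op 9 (read()): arr=[16 17 5 14 11] head=4 tail=0 count=1
After op 10 (write(9)): arr=[9 17 5 14 11] head=4 tail=1 count=2
After op 11 (write(3)): arr=[9 3 5 14 11] head=4 tail=2 count=3
After op 12 (write(13)): arr=[9 3 13 14 11] head=4 tail=3 count=4
After op 13 (write(7)): arr=[9 3 13 7 11] head=4 tail=4 count=5
After op 14 (write(4)): arr=[9 3 13 7 4] head=0 tail=0 count=5

Answer: 0 0 5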